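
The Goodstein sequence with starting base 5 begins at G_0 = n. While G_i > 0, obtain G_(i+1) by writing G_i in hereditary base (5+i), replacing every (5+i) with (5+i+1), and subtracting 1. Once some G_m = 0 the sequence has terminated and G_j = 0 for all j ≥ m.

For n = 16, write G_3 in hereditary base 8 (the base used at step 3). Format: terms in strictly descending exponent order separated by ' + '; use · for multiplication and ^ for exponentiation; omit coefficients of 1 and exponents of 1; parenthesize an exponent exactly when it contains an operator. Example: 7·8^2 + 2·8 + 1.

step 0: 16 = 3·5 + 1; sub 6 for 5: 3·6 + 1; = 19; G_1 = 19−1 = 18
step 1: 18 = 3·6; sub 7 for 6: 3·7; = 21; G_2 = 21−1 = 20
step 2: 20 = 2·7 + 6; sub 8 for 7: 2·8 + 6; = 22; G_3 = 22−1 = 21
step 3: 21 = 2·8 + 5; sub 9 for 8: 2·9 + 5; = 23; G_4 = 23−1 = 22

2·8 + 5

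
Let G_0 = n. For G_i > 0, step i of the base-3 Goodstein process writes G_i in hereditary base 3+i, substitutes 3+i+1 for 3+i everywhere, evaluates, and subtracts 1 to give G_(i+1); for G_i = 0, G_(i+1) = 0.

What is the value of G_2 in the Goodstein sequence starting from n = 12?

G_0 = 12. HB_3(12) = 3^2 + 3. Bump = 20. G_1 = 19.
G_1 = 19. HB_4(19) = 4^2 + 3. Bump = 28. G_2 = 27.
G_2 = 27. HB_5(27) = 5^2 + 2. Bump = 38. G_3 = 37.

27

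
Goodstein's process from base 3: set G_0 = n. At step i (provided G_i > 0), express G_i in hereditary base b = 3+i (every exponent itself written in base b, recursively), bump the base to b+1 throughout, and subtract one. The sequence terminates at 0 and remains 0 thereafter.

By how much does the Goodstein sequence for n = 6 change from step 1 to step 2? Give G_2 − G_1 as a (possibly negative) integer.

0

(0) 6|_3 = 2·3 ↦ 2·4|_4 = 8 ⇒ 7
(1) 7|_4 = 4 + 3 ↦ 5 + 3|_5 = 8 ⇒ 7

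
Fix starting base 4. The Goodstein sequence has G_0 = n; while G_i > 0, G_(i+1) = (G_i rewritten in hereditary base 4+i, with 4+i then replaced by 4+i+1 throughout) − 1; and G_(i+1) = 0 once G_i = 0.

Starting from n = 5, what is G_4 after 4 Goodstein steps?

3

i=0: 5 = 4 + 1 (b=4); 4→5: 5 + 1 = 6; 6−1 = 5
i=1: 5 = 5 (b=5); 5→6: 6 = 6; 6−1 = 5
i=2: 5 = 5 (b=6); 6→7: 5 = 5; 5−1 = 4
i=3: 4 = 4 (b=7); 7→8: 4 = 4; 4−1 = 3
i=4: 3 = 3 (b=8); 8→9: 3 = 3; 3−1 = 2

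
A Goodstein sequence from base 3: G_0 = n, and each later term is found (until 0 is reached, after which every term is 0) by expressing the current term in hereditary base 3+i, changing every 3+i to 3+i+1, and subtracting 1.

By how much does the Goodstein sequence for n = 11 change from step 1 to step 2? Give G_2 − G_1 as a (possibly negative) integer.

8

(0) 11|_3 = 3^2 + 2 ↦ 4^2 + 2|_4 = 18 ⇒ 17
(1) 17|_4 = 4^2 + 1 ↦ 5^2 + 1|_5 = 26 ⇒ 25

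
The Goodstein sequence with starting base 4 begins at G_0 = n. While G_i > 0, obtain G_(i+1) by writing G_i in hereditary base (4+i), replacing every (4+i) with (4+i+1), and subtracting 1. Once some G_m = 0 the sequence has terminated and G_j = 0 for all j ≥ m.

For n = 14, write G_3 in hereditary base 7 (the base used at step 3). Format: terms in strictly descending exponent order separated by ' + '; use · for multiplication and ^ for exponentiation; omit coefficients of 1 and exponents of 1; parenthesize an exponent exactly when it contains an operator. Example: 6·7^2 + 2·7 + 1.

[0] 14 ≡ 3·4 + 2 (base 4). Lift 5: 17. −1: 16.
[1] 16 ≡ 3·5 + 1 (base 5). Lift 6: 19. −1: 18.
[2] 18 ≡ 3·6 (base 6). Lift 7: 21. −1: 20.
[3] 20 ≡ 2·7 + 6 (base 7). Lift 8: 22. −1: 21.

2·7 + 6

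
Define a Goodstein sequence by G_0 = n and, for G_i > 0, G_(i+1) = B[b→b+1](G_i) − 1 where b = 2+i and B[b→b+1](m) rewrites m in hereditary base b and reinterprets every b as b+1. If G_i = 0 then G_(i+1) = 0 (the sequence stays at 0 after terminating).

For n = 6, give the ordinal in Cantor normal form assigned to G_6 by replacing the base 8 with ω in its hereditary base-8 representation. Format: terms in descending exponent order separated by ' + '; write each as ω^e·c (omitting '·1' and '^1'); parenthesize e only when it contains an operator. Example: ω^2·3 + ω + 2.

i=0: 6 = 2^2 + 2 (b=2); 2→3: 3^3 + 3 = 30; 30−1 = 29
i=1: 29 = 3^3 + 2 (b=3); 3→4: 4^4 + 2 = 258; 258−1 = 257
i=2: 257 = 4^4 + 1 (b=4); 4→5: 5^5 + 1 = 3126; 3126−1 = 3125
i=3: 3125 = 5^5 (b=5); 5→6: 6^6 = 46656; 46656−1 = 46655
i=4: 46655 = 5·6^5 + 5·6^4 + 5·6^3 + 5·6^2 + 5·6 + 5 (b=6); 6→7: 5·7^5 + 5·7^4 + 5·7^3 + 5·7^2 + 5·7 + 5 = 98040; 98040−1 = 98039
i=5: 98039 = 5·7^5 + 5·7^4 + 5·7^3 + 5·7^2 + 5·7 + 4 (b=7); 7→8: 5·8^5 + 5·8^4 + 5·8^3 + 5·8^2 + 5·8 + 4 = 187244; 187244−1 = 187243

ω^5·5 + ω^4·5 + ω^3·5 + ω^2·5 + ω·5 + 3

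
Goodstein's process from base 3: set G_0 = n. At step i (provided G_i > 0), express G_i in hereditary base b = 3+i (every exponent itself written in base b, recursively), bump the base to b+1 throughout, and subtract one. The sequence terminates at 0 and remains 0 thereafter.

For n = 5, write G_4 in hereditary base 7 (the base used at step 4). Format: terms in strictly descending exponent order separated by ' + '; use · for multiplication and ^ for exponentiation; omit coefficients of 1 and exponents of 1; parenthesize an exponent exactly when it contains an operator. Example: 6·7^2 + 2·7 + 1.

[0] 5 ≡ 3 + 2 (base 3). Lift 4: 6. −1: 5.
[1] 5 ≡ 4 + 1 (base 4). Lift 5: 6. −1: 5.
[2] 5 ≡ 5 (base 5). Lift 6: 6. −1: 5.
[3] 5 ≡ 5 (base 6). Lift 7: 5. −1: 4.
[4] 4 ≡ 4 (base 7). Lift 8: 4. −1: 3.

4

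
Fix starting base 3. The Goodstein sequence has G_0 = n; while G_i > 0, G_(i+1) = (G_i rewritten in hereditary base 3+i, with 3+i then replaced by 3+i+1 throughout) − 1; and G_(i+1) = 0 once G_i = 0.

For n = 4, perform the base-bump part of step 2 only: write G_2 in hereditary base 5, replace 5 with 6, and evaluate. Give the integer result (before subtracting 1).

4

i=0: 4 = 3 + 1 (b=3); 3→4: 4 + 1 = 5; 5−1 = 4
i=1: 4 = 4 (b=4); 4→5: 5 = 5; 5−1 = 4
i=2: 4 = 4 (b=5); 5→6: 4 = 4; 4−1 = 3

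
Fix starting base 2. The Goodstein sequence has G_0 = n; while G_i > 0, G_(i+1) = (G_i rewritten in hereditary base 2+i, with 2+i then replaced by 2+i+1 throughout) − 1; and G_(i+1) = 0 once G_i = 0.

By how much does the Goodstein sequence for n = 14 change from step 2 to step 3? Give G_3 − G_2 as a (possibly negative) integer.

G_0 = 14. HB_2(14) = 2^(2 + 1) + 2^2 + 2. Bump = 111. G_1 = 110.
G_1 = 110. HB_3(110) = 3^(3 + 1) + 3^3 + 2. Bump = 1282. G_2 = 1281.
G_2 = 1281. HB_4(1281) = 4^(4 + 1) + 4^4 + 1. Bump = 18751. G_3 = 18750.

17469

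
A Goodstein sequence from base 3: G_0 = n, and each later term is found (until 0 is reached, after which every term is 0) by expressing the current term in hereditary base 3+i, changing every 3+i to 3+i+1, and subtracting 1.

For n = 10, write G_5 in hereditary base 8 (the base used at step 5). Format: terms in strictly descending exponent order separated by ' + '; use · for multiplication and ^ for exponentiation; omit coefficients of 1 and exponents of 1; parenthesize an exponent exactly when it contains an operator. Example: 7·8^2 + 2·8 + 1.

4·8 + 1

G_0=10  [base 3] 3^2 + 1  →[3↦4]→  4^2 + 1 = 17  −1 ⇒ G_1=16
G_1=16  [base 4] 4^2  →[4↦5]→  5^2 = 25  −1 ⇒ G_2=24
G_2=24  [base 5] 4·5 + 4  →[5↦6]→  4·6 + 4 = 28  −1 ⇒ G_3=27
G_3=27  [base 6] 4·6 + 3  →[6↦7]→  4·7 + 3 = 31  −1 ⇒ G_4=30
G_4=30  [base 7] 4·7 + 2  →[7↦8]→  4·8 + 2 = 34  −1 ⇒ G_5=33
G_5=33  [base 8] 4·8 + 1  →[8↦9]→  4·9 + 1 = 37  −1 ⇒ G_6=36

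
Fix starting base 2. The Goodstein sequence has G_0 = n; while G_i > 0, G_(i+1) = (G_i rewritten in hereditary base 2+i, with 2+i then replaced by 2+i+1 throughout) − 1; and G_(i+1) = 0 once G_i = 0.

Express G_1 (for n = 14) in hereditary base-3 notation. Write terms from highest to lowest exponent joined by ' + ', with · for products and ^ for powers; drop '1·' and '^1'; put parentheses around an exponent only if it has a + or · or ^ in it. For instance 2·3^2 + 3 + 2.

3^(3 + 1) + 3^3 + 2

G_0 = 14. HB_2(14) = 2^(2 + 1) + 2^2 + 2. Bump = 111. G_1 = 110.
G_1 = 110. HB_3(110) = 3^(3 + 1) + 3^3 + 2. Bump = 1282. G_2 = 1281.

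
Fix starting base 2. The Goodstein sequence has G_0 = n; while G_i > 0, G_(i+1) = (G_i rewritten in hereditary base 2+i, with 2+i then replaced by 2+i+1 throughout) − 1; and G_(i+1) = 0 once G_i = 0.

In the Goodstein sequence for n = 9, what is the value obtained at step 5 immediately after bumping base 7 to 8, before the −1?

step 0: 9 = 2^(2 + 1) + 1; sub 3 for 2: 3^(3 + 1) + 1; = 82; G_1 = 82−1 = 81
step 1: 81 = 3^(3 + 1); sub 4 for 3: 4^(4 + 1); = 1024; G_2 = 1024−1 = 1023
step 2: 1023 = 3·4^4 + 3·4^3 + 3·4^2 + 3·4 + 3; sub 5 for 4: 3·5^5 + 3·5^3 + 3·5^2 + 3·5 + 3; = 9843; G_3 = 9843−1 = 9842
step 3: 9842 = 3·5^5 + 3·5^3 + 3·5^2 + 3·5 + 2; sub 6 for 5: 3·6^6 + 3·6^3 + 3·6^2 + 3·6 + 2; = 140744; G_4 = 140744−1 = 140743
step 4: 140743 = 3·6^6 + 3·6^3 + 3·6^2 + 3·6 + 1; sub 7 for 6: 3·7^7 + 3·7^3 + 3·7^2 + 3·7 + 1; = 2471827; G_5 = 2471827−1 = 2471826
step 5: 2471826 = 3·7^7 + 3·7^3 + 3·7^2 + 3·7; sub 8 for 7: 3·8^8 + 3·8^3 + 3·8^2 + 3·8; = 50333400; G_6 = 50333400−1 = 50333399

50333400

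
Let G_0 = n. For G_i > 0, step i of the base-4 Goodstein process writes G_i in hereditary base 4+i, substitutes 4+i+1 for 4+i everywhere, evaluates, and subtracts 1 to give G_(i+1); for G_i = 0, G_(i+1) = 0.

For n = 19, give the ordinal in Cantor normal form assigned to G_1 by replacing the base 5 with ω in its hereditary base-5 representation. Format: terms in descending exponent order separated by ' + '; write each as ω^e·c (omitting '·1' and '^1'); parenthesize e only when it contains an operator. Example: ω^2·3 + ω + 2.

ω^2 + 2

i=0: 19 = 4^2 + 3 (b=4); 4→5: 5^2 + 3 = 28; 28−1 = 27
i=1: 27 = 5^2 + 2 (b=5); 5→6: 6^2 + 2 = 38; 38−1 = 37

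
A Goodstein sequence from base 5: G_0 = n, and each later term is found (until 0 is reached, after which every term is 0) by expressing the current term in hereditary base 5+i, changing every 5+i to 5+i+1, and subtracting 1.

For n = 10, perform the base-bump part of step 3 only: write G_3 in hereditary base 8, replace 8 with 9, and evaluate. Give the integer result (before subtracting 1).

(0) 10|_5 = 2·5 ↦ 2·6|_6 = 12 ⇒ 11
(1) 11|_6 = 6 + 5 ↦ 7 + 5|_7 = 12 ⇒ 11
(2) 11|_7 = 7 + 4 ↦ 8 + 4|_8 = 12 ⇒ 11
(3) 11|_8 = 8 + 3 ↦ 9 + 3|_9 = 12 ⇒ 11

12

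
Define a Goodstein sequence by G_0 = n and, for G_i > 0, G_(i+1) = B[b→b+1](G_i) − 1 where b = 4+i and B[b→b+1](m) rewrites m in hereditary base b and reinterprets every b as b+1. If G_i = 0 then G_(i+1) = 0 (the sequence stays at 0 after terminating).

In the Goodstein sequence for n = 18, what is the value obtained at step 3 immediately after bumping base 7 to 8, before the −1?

54

i=0: 18 = 4^2 + 2 (b=4); 4→5: 5^2 + 2 = 27; 27−1 = 26
i=1: 26 = 5^2 + 1 (b=5); 5→6: 6^2 + 1 = 37; 37−1 = 36
i=2: 36 = 6^2 (b=6); 6→7: 7^2 = 49; 49−1 = 48
i=3: 48 = 6·7 + 6 (b=7); 7→8: 6·8 + 6 = 54; 54−1 = 53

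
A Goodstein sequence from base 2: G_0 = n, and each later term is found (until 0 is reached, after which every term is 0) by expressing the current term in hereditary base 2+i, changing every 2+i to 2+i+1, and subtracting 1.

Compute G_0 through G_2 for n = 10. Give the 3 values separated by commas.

G_0=10  [base 2] 2^(2 + 1) + 2  →[2↦3]→  3^(3 + 1) + 3 = 84  −1 ⇒ G_1=83
G_1=83  [base 3] 3^(3 + 1) + 2  →[3↦4]→  4^(4 + 1) + 2 = 1026  −1 ⇒ G_2=1025

10, 83, 1025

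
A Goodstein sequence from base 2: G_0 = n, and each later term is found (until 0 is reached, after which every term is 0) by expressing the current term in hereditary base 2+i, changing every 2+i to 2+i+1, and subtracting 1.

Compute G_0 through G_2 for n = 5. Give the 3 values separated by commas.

5, 27, 255

(0) 5|_2 = 2^2 + 1 ↦ 3^3 + 1|_3 = 28 ⇒ 27
(1) 27|_3 = 3^3 ↦ 4^4|_4 = 256 ⇒ 255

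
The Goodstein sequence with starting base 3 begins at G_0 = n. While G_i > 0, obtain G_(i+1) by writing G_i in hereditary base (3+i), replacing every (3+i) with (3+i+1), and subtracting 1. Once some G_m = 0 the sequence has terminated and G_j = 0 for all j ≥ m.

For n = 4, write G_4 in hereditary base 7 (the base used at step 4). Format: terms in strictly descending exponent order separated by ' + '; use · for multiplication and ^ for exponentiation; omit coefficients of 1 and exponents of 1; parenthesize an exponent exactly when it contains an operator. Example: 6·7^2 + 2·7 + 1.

i=0: 4 = 3 + 1 (b=3); 3→4: 4 + 1 = 5; 5−1 = 4
i=1: 4 = 4 (b=4); 4→5: 5 = 5; 5−1 = 4
i=2: 4 = 4 (b=5); 5→6: 4 = 4; 4−1 = 3
i=3: 3 = 3 (b=6); 6→7: 3 = 3; 3−1 = 2
i=4: 2 = 2 (b=7); 7→8: 2 = 2; 2−1 = 1

2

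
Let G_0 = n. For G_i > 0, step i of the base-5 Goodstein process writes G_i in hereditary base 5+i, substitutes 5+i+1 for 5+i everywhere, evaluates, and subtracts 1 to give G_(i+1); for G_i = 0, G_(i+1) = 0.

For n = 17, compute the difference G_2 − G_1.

i=0: 17 = 3·5 + 2 (b=5); 5→6: 3·6 + 2 = 20; 20−1 = 19
i=1: 19 = 3·6 + 1 (b=6); 6→7: 3·7 + 1 = 22; 22−1 = 21

2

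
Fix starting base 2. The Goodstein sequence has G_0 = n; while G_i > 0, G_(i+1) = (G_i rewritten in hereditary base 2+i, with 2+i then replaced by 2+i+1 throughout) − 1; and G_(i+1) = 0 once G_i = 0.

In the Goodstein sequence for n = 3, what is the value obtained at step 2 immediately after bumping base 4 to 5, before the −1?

G_0 = 3. HB_2(3) = 2 + 1. Bump = 4. G_1 = 3.
G_1 = 3. HB_3(3) = 3. Bump = 4. G_2 = 3.
G_2 = 3. HB_4(3) = 3. Bump = 3. G_3 = 2.

3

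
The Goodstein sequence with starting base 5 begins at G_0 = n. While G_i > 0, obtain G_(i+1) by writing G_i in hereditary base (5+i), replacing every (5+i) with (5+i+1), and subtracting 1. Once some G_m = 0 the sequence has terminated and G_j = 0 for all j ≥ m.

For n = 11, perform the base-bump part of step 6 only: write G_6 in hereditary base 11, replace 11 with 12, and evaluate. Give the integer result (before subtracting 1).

14

G_0=11  [base 5] 2·5 + 1  →[5↦6]→  2·6 + 1 = 13  −1 ⇒ G_1=12
G_1=12  [base 6] 2·6  →[6↦7]→  2·7 = 14  −1 ⇒ G_2=13
G_2=13  [base 7] 7 + 6  →[7↦8]→  8 + 6 = 14  −1 ⇒ G_3=13
G_3=13  [base 8] 8 + 5  →[8↦9]→  9 + 5 = 14  −1 ⇒ G_4=13
G_4=13  [base 9] 9 + 4  →[9↦10]→  10 + 4 = 14  −1 ⇒ G_5=13
G_5=13  [base 10] 10 + 3  →[10↦11]→  11 + 3 = 14  −1 ⇒ G_6=13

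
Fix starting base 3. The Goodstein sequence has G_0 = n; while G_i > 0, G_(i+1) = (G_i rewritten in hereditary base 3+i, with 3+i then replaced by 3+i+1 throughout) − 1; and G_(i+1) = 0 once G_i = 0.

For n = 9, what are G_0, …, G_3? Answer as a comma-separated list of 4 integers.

(0) 9|_3 = 3^2 ↦ 4^2|_4 = 16 ⇒ 15
(1) 15|_4 = 3·4 + 3 ↦ 3·5 + 3|_5 = 18 ⇒ 17
(2) 17|_5 = 3·5 + 2 ↦ 3·6 + 2|_6 = 20 ⇒ 19

9, 15, 17, 19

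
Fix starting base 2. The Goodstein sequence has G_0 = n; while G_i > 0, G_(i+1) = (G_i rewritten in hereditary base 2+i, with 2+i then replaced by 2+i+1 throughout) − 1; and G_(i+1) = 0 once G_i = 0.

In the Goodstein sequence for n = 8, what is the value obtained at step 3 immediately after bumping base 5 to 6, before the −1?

93396

(0) 8|_2 = 2^(2 + 1) ↦ 3^(3 + 1)|_3 = 81 ⇒ 80
(1) 80|_3 = 2·3^3 + 2·3^2 + 2·3 + 2 ↦ 2·4^4 + 2·4^2 + 2·4 + 2|_4 = 554 ⇒ 553
(2) 553|_4 = 2·4^4 + 2·4^2 + 2·4 + 1 ↦ 2·5^5 + 2·5^2 + 2·5 + 1|_5 = 6311 ⇒ 6310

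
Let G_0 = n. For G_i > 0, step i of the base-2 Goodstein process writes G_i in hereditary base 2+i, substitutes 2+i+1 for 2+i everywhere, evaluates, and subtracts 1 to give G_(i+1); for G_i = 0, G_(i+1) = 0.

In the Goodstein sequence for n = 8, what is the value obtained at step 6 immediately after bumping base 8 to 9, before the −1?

step 0: 8 = 2^(2 + 1); sub 3 for 2: 3^(3 + 1); = 81; G_1 = 81−1 = 80
step 1: 80 = 2·3^3 + 2·3^2 + 2·3 + 2; sub 4 for 3: 2·4^4 + 2·4^2 + 2·4 + 2; = 554; G_2 = 554−1 = 553
step 2: 553 = 2·4^4 + 2·4^2 + 2·4 + 1; sub 5 for 4: 2·5^5 + 2·5^2 + 2·5 + 1; = 6311; G_3 = 6311−1 = 6310
step 3: 6310 = 2·5^5 + 2·5^2 + 2·5; sub 6 for 5: 2·6^6 + 2·6^2 + 2·6; = 93396; G_4 = 93396−1 = 93395
step 4: 93395 = 2·6^6 + 2·6^2 + 6 + 5; sub 7 for 6: 2·7^7 + 2·7^2 + 7 + 5; = 1647196; G_5 = 1647196−1 = 1647195
step 5: 1647195 = 2·7^7 + 2·7^2 + 7 + 4; sub 8 for 7: 2·8^8 + 2·8^2 + 8 + 4; = 33554572; G_6 = 33554572−1 = 33554571
step 6: 33554571 = 2·8^8 + 2·8^2 + 8 + 3; sub 9 for 8: 2·9^9 + 2·9^2 + 9 + 3; = 774841152; G_7 = 774841152−1 = 774841151

774841152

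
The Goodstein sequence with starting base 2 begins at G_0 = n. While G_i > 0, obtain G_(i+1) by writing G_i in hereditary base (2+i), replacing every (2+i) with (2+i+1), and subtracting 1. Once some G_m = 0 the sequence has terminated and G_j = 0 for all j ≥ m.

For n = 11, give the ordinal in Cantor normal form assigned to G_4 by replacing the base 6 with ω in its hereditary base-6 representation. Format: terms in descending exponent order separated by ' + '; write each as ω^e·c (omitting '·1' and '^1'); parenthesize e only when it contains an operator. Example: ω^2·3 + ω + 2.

ω^(ω + 1) + 1

i=0: 11 = 2^(2 + 1) + 2 + 1 (b=2); 2→3: 3^(3 + 1) + 3 + 1 = 85; 85−1 = 84
i=1: 84 = 3^(3 + 1) + 3 (b=3); 3→4: 4^(4 + 1) + 4 = 1028; 1028−1 = 1027
i=2: 1027 = 4^(4 + 1) + 3 (b=4); 4→5: 5^(5 + 1) + 3 = 15628; 15628−1 = 15627
i=3: 15627 = 5^(5 + 1) + 2 (b=5); 5→6: 6^(6 + 1) + 2 = 279938; 279938−1 = 279937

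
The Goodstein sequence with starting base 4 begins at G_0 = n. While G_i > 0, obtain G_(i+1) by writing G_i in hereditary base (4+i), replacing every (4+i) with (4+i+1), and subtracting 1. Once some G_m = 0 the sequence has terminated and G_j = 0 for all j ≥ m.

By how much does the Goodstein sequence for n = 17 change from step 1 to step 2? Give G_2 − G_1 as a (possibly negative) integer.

10

(0) 17|_4 = 4^2 + 1 ↦ 5^2 + 1|_5 = 26 ⇒ 25
(1) 25|_5 = 5^2 ↦ 6^2|_6 = 36 ⇒ 35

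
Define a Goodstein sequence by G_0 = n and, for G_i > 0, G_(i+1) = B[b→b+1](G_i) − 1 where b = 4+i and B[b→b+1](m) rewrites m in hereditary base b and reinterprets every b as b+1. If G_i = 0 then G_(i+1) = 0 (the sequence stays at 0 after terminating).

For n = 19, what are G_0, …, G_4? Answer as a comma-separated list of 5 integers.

19, 27, 37, 49, 63

G_0 = 19. HB_4(19) = 4^2 + 3. Bump = 28. G_1 = 27.
G_1 = 27. HB_5(27) = 5^2 + 2. Bump = 38. G_2 = 37.
G_2 = 37. HB_6(37) = 6^2 + 1. Bump = 50. G_3 = 49.
G_3 = 49. HB_7(49) = 7^2. Bump = 64. G_4 = 63.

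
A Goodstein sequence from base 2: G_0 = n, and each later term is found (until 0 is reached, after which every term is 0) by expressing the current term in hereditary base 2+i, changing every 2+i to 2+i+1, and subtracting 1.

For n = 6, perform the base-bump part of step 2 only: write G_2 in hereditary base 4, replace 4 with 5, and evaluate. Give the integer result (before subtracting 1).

6 —HB2→ 2^2 + 2 —bump→ 3^3 + 3 = 30 —(−1)→ 29
29 —HB3→ 3^3 + 2 —bump→ 4^4 + 2 = 258 —(−1)→ 257
257 —HB4→ 4^4 + 1 —bump→ 5^5 + 1 = 3126 —(−1)→ 3125

3126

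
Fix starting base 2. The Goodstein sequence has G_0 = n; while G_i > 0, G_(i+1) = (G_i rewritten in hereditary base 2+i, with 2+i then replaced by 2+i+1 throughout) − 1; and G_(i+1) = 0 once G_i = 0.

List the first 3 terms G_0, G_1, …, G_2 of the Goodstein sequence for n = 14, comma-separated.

[0] 14 ≡ 2^(2 + 1) + 2^2 + 2 (base 2). Lift 3: 111. −1: 110.
[1] 110 ≡ 3^(3 + 1) + 3^3 + 2 (base 3). Lift 4: 1282. −1: 1281.

14, 110, 1281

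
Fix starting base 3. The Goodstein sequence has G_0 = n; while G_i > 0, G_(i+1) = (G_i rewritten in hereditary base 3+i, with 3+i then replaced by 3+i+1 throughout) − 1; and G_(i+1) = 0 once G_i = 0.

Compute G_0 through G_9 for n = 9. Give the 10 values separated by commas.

[0] 9 ≡ 3^2 (base 3). Lift 4: 16. −1: 15.
[1] 15 ≡ 3·4 + 3 (base 4). Lift 5: 18. −1: 17.
[2] 17 ≡ 3·5 + 2 (base 5). Lift 6: 20. −1: 19.
[3] 19 ≡ 3·6 + 1 (base 6). Lift 7: 22. −1: 21.
[4] 21 ≡ 3·7 (base 7). Lift 8: 24. −1: 23.
[5] 23 ≡ 2·8 + 7 (base 8). Lift 9: 25. −1: 24.
[6] 24 ≡ 2·9 + 6 (base 9). Lift 10: 26. −1: 25.
[7] 25 ≡ 2·10 + 5 (base 10). Lift 11: 27. −1: 26.
[8] 26 ≡ 2·11 + 4 (base 11). Lift 12: 28. −1: 27.

9, 15, 17, 19, 21, 23, 24, 25, 26, 27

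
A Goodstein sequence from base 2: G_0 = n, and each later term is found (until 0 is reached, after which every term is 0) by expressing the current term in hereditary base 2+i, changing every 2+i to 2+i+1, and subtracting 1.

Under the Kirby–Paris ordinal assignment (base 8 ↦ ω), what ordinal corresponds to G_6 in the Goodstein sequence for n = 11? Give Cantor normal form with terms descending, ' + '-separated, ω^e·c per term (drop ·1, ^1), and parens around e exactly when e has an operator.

[0] 11 ≡ 2^(2 + 1) + 2 + 1 (base 2). Lift 3: 85. −1: 84.
[1] 84 ≡ 3^(3 + 1) + 3 (base 3). Lift 4: 1028. −1: 1027.
[2] 1027 ≡ 4^(4 + 1) + 3 (base 4). Lift 5: 15628. −1: 15627.
[3] 15627 ≡ 5^(5 + 1) + 2 (base 5). Lift 6: 279938. −1: 279937.
[4] 279937 ≡ 6^(6 + 1) + 1 (base 6). Lift 7: 5764802. −1: 5764801.
[5] 5764801 ≡ 7^(7 + 1) (base 7). Lift 8: 134217728. −1: 134217727.
[6] 134217727 ≡ 7·8^8 + 7·8^7 + 7·8^6 + 7·8^5 + 7·8^4 + 7·8^3 + 7·8^2 + 7·8 + 7 (base 8). Lift 9: 2749609303. −1: 2749609302.

ω^ω·7 + ω^7·7 + ω^6·7 + ω^5·7 + ω^4·7 + ω^3·7 + ω^2·7 + ω·7 + 7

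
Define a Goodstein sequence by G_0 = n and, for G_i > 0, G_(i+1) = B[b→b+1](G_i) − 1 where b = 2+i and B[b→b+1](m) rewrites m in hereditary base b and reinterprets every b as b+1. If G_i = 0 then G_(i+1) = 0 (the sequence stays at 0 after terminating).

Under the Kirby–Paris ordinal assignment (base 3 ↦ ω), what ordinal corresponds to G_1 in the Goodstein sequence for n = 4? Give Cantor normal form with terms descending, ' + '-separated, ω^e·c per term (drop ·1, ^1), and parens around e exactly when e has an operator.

ω^2·2 + ω·2 + 2

step 0: 4 = 2^2; sub 3 for 2: 3^3; = 27; G_1 = 27−1 = 26
step 1: 26 = 2·3^2 + 2·3 + 2; sub 4 for 3: 2·4^2 + 2·4 + 2; = 42; G_2 = 42−1 = 41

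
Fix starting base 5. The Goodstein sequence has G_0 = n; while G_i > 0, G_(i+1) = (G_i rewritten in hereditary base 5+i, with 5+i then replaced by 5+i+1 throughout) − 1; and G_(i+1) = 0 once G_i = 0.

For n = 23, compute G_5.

G_0=23  [base 5] 4·5 + 3  →[5↦6]→  4·6 + 3 = 27  −1 ⇒ G_1=26
G_1=26  [base 6] 4·6 + 2  →[6↦7]→  4·7 + 2 = 30  −1 ⇒ G_2=29
G_2=29  [base 7] 4·7 + 1  →[7↦8]→  4·8 + 1 = 33  −1 ⇒ G_3=32
G_3=32  [base 8] 4·8  →[8↦9]→  4·9 = 36  −1 ⇒ G_4=35
G_4=35  [base 9] 3·9 + 8  →[9↦10]→  3·10 + 8 = 38  −1 ⇒ G_5=37
G_5=37  [base 10] 3·10 + 7  →[10↦11]→  3·11 + 7 = 40  −1 ⇒ G_6=39

37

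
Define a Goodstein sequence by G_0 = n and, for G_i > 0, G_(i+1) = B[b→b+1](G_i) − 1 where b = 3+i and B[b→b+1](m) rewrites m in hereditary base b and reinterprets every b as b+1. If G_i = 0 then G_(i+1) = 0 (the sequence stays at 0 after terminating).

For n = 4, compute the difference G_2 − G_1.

(0) 4|_3 = 3 + 1 ↦ 4 + 1|_4 = 5 ⇒ 4
(1) 4|_4 = 4 ↦ 5|_5 = 5 ⇒ 4

0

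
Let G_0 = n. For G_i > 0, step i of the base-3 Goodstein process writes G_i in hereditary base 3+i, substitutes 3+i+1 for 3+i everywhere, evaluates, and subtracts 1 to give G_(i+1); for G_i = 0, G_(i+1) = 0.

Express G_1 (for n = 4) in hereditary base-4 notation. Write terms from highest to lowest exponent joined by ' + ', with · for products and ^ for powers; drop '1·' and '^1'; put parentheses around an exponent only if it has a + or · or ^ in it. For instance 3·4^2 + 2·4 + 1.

4

[0] 4 ≡ 3 + 1 (base 3). Lift 4: 5. −1: 4.
[1] 4 ≡ 4 (base 4). Lift 5: 5. −1: 4.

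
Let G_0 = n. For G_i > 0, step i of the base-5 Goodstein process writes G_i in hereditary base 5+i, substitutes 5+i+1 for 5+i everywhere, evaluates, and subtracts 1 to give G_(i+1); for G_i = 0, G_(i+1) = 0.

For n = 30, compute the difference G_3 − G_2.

step 0: 30 = 5^2 + 5; sub 6 for 5: 6^2 + 6; = 42; G_1 = 42−1 = 41
step 1: 41 = 6^2 + 5; sub 7 for 6: 7^2 + 5; = 54; G_2 = 54−1 = 53
step 2: 53 = 7^2 + 4; sub 8 for 7: 8^2 + 4; = 68; G_3 = 68−1 = 67

14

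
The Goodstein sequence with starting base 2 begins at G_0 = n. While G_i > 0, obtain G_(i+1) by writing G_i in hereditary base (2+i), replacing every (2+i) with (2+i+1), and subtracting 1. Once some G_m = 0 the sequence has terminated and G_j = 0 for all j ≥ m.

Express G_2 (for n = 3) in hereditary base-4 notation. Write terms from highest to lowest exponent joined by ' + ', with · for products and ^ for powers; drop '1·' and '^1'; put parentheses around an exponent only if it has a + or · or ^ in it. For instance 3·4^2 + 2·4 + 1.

[0] 3 ≡ 2 + 1 (base 2). Lift 3: 4. −1: 3.
[1] 3 ≡ 3 (base 3). Lift 4: 4. −1: 3.
[2] 3 ≡ 3 (base 4). Lift 5: 3. −1: 2.

3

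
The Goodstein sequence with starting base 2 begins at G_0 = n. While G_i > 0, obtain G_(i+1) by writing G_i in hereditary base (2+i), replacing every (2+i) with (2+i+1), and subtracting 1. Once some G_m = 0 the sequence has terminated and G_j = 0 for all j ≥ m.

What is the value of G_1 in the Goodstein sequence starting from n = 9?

G_0=9  [base 2] 2^(2 + 1) + 1  →[2↦3]→  3^(3 + 1) + 1 = 82  −1 ⇒ G_1=81
G_1=81  [base 3] 3^(3 + 1)  →[3↦4]→  4^(4 + 1) = 1024  −1 ⇒ G_2=1023

81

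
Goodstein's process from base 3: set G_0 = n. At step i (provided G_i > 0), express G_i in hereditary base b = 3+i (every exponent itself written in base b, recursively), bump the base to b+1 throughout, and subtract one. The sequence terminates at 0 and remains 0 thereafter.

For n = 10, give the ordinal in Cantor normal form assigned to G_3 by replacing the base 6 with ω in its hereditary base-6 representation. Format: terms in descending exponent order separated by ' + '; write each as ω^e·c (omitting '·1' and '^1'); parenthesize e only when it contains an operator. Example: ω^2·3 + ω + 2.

(0) 10|_3 = 3^2 + 1 ↦ 4^2 + 1|_4 = 17 ⇒ 16
(1) 16|_4 = 4^2 ↦ 5^2|_5 = 25 ⇒ 24
(2) 24|_5 = 4·5 + 4 ↦ 4·6 + 4|_6 = 28 ⇒ 27

ω·4 + 3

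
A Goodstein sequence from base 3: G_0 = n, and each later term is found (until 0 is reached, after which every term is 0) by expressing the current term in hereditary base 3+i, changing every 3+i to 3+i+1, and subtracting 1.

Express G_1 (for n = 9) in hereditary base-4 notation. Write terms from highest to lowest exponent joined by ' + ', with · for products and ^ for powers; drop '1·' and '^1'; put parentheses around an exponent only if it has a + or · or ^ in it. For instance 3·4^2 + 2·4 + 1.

G_0 = 9. HB_3(9) = 3^2. Bump = 16. G_1 = 15.
G_1 = 15. HB_4(15) = 3·4 + 3. Bump = 18. G_2 = 17.

3·4 + 3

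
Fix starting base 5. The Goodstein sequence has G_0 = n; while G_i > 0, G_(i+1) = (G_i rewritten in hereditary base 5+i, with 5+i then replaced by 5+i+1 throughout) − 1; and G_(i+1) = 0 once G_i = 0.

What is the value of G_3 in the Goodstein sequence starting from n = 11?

i=0: 11 = 2·5 + 1 (b=5); 5→6: 2·6 + 1 = 13; 13−1 = 12
i=1: 12 = 2·6 (b=6); 6→7: 2·7 = 14; 14−1 = 13
i=2: 13 = 7 + 6 (b=7); 7→8: 8 + 6 = 14; 14−1 = 13
i=3: 13 = 8 + 5 (b=8); 8→9: 9 + 5 = 14; 14−1 = 13

13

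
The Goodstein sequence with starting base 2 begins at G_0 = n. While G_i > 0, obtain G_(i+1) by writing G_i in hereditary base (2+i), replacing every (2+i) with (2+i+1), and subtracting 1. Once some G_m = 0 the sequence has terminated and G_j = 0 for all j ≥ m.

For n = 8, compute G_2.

(0) 8|_2 = 2^(2 + 1) ↦ 3^(3 + 1)|_3 = 81 ⇒ 80
(1) 80|_3 = 2·3^3 + 2·3^2 + 2·3 + 2 ↦ 2·4^4 + 2·4^2 + 2·4 + 2|_4 = 554 ⇒ 553
(2) 553|_4 = 2·4^4 + 2·4^2 + 2·4 + 1 ↦ 2·5^5 + 2·5^2 + 2·5 + 1|_5 = 6311 ⇒ 6310

553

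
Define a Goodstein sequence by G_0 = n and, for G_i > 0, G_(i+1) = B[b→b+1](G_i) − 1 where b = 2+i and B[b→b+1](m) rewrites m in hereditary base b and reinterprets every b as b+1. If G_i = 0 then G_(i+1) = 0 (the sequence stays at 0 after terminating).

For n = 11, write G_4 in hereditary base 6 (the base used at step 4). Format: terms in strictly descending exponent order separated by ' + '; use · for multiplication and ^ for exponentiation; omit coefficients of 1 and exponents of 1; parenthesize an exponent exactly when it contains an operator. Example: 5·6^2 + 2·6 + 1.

(0) 11|_2 = 2^(2 + 1) + 2 + 1 ↦ 3^(3 + 1) + 3 + 1|_3 = 85 ⇒ 84
(1) 84|_3 = 3^(3 + 1) + 3 ↦ 4^(4 + 1) + 4|_4 = 1028 ⇒ 1027
(2) 1027|_4 = 4^(4 + 1) + 3 ↦ 5^(5 + 1) + 3|_5 = 15628 ⇒ 15627
(3) 15627|_5 = 5^(5 + 1) + 2 ↦ 6^(6 + 1) + 2|_6 = 279938 ⇒ 279937
(4) 279937|_6 = 6^(6 + 1) + 1 ↦ 7^(7 + 1) + 1|_7 = 5764802 ⇒ 5764801

6^(6 + 1) + 1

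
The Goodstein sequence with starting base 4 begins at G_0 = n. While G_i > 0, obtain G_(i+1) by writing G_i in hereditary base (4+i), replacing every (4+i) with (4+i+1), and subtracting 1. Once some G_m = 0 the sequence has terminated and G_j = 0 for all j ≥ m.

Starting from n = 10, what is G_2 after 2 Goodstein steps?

(0) 10|_4 = 2·4 + 2 ↦ 2·5 + 2|_5 = 12 ⇒ 11
(1) 11|_5 = 2·5 + 1 ↦ 2·6 + 1|_6 = 13 ⇒ 12

12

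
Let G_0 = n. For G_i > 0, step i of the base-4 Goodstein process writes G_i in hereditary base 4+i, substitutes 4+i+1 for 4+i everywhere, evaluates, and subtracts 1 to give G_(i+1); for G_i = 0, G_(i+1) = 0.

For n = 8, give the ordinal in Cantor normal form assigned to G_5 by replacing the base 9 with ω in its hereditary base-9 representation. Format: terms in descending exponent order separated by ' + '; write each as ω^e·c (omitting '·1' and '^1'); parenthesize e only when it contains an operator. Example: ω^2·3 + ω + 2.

ω

step 0: 8 = 2·4; sub 5 for 4: 2·5; = 10; G_1 = 10−1 = 9
step 1: 9 = 5 + 4; sub 6 for 5: 6 + 4; = 10; G_2 = 10−1 = 9
step 2: 9 = 6 + 3; sub 7 for 6: 7 + 3; = 10; G_3 = 10−1 = 9
step 3: 9 = 7 + 2; sub 8 for 7: 8 + 2; = 10; G_4 = 10−1 = 9
step 4: 9 = 8 + 1; sub 9 for 8: 9 + 1; = 10; G_5 = 10−1 = 9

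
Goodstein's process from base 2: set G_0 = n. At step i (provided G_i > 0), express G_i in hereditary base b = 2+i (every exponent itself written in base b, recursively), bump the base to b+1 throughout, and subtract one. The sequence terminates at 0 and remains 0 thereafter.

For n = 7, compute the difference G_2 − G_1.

step 0: 7 = 2^2 + 2 + 1; sub 3 for 2: 3^3 + 3 + 1; = 31; G_1 = 31−1 = 30
step 1: 30 = 3^3 + 3; sub 4 for 3: 4^4 + 4; = 260; G_2 = 260−1 = 259

229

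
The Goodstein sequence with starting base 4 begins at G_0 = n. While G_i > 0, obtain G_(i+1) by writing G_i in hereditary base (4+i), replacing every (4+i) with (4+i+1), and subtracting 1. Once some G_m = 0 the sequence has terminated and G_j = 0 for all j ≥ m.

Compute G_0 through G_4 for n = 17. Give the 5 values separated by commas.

17, 25, 35, 39, 43

base 4: 17 = 4^2 + 1; at 5: 5^2 + 1 = 26; next = 25
base 5: 25 = 5^2; at 6: 6^2 = 36; next = 35
base 6: 35 = 5·6 + 5; at 7: 5·7 + 5 = 40; next = 39
base 7: 39 = 5·7 + 4; at 8: 5·8 + 4 = 44; next = 43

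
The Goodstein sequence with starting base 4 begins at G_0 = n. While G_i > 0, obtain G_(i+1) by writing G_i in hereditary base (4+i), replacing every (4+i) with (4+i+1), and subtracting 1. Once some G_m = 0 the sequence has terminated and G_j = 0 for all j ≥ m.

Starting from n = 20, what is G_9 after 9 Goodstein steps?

step 0: 20 = 4^2 + 4; sub 5 for 4: 5^2 + 5; = 30; G_1 = 30−1 = 29
step 1: 29 = 5^2 + 4; sub 6 for 5: 6^2 + 4; = 40; G_2 = 40−1 = 39
step 2: 39 = 6^2 + 3; sub 7 for 6: 7^2 + 3; = 52; G_3 = 52−1 = 51
step 3: 51 = 7^2 + 2; sub 8 for 7: 8^2 + 2; = 66; G_4 = 66−1 = 65
step 4: 65 = 8^2 + 1; sub 9 for 8: 9^2 + 1; = 82; G_5 = 82−1 = 81
step 5: 81 = 9^2; sub 10 for 9: 10^2; = 100; G_6 = 100−1 = 99
step 6: 99 = 9·10 + 9; sub 11 for 10: 9·11 + 9; = 108; G_7 = 108−1 = 107
step 7: 107 = 9·11 + 8; sub 12 for 11: 9·12 + 8; = 116; G_8 = 116−1 = 115
step 8: 115 = 9·12 + 7; sub 13 for 12: 9·13 + 7; = 124; G_9 = 124−1 = 123

123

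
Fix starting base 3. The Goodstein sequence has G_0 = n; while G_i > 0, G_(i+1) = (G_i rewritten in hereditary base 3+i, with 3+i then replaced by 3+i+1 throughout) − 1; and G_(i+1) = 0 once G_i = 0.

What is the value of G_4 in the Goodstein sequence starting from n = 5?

4

i=0: 5 = 3 + 2 (b=3); 3→4: 4 + 2 = 6; 6−1 = 5
i=1: 5 = 4 + 1 (b=4); 4→5: 5 + 1 = 6; 6−1 = 5
i=2: 5 = 5 (b=5); 5→6: 6 = 6; 6−1 = 5
i=3: 5 = 5 (b=6); 6→7: 5 = 5; 5−1 = 4
i=4: 4 = 4 (b=7); 7→8: 4 = 4; 4−1 = 3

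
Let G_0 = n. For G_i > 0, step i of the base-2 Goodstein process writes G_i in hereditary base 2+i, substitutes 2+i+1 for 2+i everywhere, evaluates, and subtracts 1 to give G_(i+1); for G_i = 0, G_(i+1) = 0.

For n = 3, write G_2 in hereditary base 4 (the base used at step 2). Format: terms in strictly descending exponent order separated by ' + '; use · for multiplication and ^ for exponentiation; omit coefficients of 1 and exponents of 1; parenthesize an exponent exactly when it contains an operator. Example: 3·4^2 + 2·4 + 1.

3

(0) 3|_2 = 2 + 1 ↦ 3 + 1|_3 = 4 ⇒ 3
(1) 3|_3 = 3 ↦ 4|_4 = 4 ⇒ 3
(2) 3|_4 = 3 ↦ 3|_5 = 3 ⇒ 2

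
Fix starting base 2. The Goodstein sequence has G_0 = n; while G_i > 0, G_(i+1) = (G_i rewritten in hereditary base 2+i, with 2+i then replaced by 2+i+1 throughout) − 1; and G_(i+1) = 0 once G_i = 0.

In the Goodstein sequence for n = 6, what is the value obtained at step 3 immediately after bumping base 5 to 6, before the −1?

6 —HB2→ 2^2 + 2 —bump→ 3^3 + 3 = 30 —(−1)→ 29
29 —HB3→ 3^3 + 2 —bump→ 4^4 + 2 = 258 —(−1)→ 257
257 —HB4→ 4^4 + 1 —bump→ 5^5 + 1 = 3126 —(−1)→ 3125
3125 —HB5→ 5^5 —bump→ 6^6 = 46656 —(−1)→ 46655

46656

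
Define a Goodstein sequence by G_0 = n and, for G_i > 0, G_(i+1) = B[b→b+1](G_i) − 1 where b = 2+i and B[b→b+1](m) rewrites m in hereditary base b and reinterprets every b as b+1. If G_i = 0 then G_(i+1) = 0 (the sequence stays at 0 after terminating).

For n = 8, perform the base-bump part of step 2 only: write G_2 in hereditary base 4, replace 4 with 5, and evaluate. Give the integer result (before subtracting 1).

base 2: 8 = 2^(2 + 1); at 3: 3^(3 + 1) = 81; next = 80
base 3: 80 = 2·3^3 + 2·3^2 + 2·3 + 2; at 4: 2·4^4 + 2·4^2 + 2·4 + 2 = 554; next = 553
base 4: 553 = 2·4^4 + 2·4^2 + 2·4 + 1; at 5: 2·5^5 + 2·5^2 + 2·5 + 1 = 6311; next = 6310

6311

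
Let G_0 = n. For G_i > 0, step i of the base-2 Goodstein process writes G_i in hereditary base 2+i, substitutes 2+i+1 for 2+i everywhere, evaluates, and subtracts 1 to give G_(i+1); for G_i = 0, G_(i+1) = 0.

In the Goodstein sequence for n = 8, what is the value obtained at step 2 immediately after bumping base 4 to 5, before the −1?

8 —HB2→ 2^(2 + 1) —bump→ 3^(3 + 1) = 81 —(−1)→ 80
80 —HB3→ 2·3^3 + 2·3^2 + 2·3 + 2 —bump→ 2·4^4 + 2·4^2 + 2·4 + 2 = 554 —(−1)→ 553
553 —HB4→ 2·4^4 + 2·4^2 + 2·4 + 1 —bump→ 2·5^5 + 2·5^2 + 2·5 + 1 = 6311 —(−1)→ 6310

6311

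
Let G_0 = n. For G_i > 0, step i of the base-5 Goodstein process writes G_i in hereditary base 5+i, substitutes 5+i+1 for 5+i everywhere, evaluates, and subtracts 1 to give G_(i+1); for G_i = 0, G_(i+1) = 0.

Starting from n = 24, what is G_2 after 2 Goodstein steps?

30

[0] 24 ≡ 4·5 + 4 (base 5). Lift 6: 28. −1: 27.
[1] 27 ≡ 4·6 + 3 (base 6). Lift 7: 31. −1: 30.
[2] 30 ≡ 4·7 + 2 (base 7). Lift 8: 34. −1: 33.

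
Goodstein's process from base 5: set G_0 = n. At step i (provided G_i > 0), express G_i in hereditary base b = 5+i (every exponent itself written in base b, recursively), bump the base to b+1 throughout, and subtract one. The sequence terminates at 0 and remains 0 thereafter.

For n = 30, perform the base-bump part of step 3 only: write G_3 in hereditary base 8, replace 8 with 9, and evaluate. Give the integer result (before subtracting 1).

84

step 0: 30 = 5^2 + 5; sub 6 for 5: 6^2 + 6; = 42; G_1 = 42−1 = 41
step 1: 41 = 6^2 + 5; sub 7 for 6: 7^2 + 5; = 54; G_2 = 54−1 = 53
step 2: 53 = 7^2 + 4; sub 8 for 7: 8^2 + 4; = 68; G_3 = 68−1 = 67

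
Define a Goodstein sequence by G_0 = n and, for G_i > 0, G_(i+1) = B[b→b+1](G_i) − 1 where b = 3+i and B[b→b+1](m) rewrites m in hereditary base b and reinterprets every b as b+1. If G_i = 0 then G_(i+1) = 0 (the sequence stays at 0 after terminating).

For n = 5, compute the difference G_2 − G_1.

0

i=0: 5 = 3 + 2 (b=3); 3→4: 4 + 2 = 6; 6−1 = 5
i=1: 5 = 4 + 1 (b=4); 4→5: 5 + 1 = 6; 6−1 = 5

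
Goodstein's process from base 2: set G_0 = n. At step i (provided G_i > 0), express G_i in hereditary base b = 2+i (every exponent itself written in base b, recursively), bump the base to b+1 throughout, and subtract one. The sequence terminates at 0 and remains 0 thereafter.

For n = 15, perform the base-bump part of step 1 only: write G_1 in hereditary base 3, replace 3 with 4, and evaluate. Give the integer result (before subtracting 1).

1284

i=0: 15 = 2^(2 + 1) + 2^2 + 2 + 1 (b=2); 2→3: 3^(3 + 1) + 3^3 + 3 + 1 = 112; 112−1 = 111
i=1: 111 = 3^(3 + 1) + 3^3 + 3 (b=3); 3→4: 4^(4 + 1) + 4^4 + 4 = 1284; 1284−1 = 1283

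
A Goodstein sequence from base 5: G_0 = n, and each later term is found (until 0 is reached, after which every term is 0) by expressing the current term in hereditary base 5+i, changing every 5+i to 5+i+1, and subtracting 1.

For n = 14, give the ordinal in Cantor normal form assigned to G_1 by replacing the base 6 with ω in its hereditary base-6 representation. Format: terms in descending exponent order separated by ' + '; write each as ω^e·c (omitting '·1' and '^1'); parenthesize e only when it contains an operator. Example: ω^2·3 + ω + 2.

base 5: 14 = 2·5 + 4; at 6: 2·6 + 4 = 16; next = 15
base 6: 15 = 2·6 + 3; at 7: 2·7 + 3 = 17; next = 16

ω·2 + 3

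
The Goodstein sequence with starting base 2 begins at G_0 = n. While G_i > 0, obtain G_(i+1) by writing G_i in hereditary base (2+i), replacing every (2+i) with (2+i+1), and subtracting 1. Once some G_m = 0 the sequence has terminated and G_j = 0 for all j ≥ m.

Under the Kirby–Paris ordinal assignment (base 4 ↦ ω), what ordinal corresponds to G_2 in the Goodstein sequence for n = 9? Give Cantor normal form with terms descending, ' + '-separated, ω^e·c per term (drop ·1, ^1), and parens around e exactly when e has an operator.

G_0=9  [base 2] 2^(2 + 1) + 1  →[2↦3]→  3^(3 + 1) + 1 = 82  −1 ⇒ G_1=81
G_1=81  [base 3] 3^(3 + 1)  →[3↦4]→  4^(4 + 1) = 1024  −1 ⇒ G_2=1023
G_2=1023  [base 4] 3·4^4 + 3·4^3 + 3·4^2 + 3·4 + 3  →[4↦5]→  3·5^5 + 3·5^3 + 3·5^2 + 3·5 + 3 = 9843  −1 ⇒ G_3=9842

ω^ω·3 + ω^3·3 + ω^2·3 + ω·3 + 3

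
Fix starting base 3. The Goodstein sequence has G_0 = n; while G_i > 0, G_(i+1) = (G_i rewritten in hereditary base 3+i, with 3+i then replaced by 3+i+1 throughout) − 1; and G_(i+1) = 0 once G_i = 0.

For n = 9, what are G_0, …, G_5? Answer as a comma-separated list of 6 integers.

(0) 9|_3 = 3^2 ↦ 4^2|_4 = 16 ⇒ 15
(1) 15|_4 = 3·4 + 3 ↦ 3·5 + 3|_5 = 18 ⇒ 17
(2) 17|_5 = 3·5 + 2 ↦ 3·6 + 2|_6 = 20 ⇒ 19
(3) 19|_6 = 3·6 + 1 ↦ 3·7 + 1|_7 = 22 ⇒ 21
(4) 21|_7 = 3·7 ↦ 3·8|_8 = 24 ⇒ 23

9, 15, 17, 19, 21, 23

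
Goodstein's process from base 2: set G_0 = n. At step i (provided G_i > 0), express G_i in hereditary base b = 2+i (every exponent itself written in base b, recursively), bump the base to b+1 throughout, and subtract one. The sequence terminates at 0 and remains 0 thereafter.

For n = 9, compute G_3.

9842

9 —HB2→ 2^(2 + 1) + 1 —bump→ 3^(3 + 1) + 1 = 82 —(−1)→ 81
81 —HB3→ 3^(3 + 1) —bump→ 4^(4 + 1) = 1024 —(−1)→ 1023
1023 —HB4→ 3·4^4 + 3·4^3 + 3·4^2 + 3·4 + 3 —bump→ 3·5^5 + 3·5^3 + 3·5^2 + 3·5 + 3 = 9843 —(−1)→ 9842
9842 —HB5→ 3·5^5 + 3·5^3 + 3·5^2 + 3·5 + 2 —bump→ 3·6^6 + 3·6^3 + 3·6^2 + 3·6 + 2 = 140744 —(−1)→ 140743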